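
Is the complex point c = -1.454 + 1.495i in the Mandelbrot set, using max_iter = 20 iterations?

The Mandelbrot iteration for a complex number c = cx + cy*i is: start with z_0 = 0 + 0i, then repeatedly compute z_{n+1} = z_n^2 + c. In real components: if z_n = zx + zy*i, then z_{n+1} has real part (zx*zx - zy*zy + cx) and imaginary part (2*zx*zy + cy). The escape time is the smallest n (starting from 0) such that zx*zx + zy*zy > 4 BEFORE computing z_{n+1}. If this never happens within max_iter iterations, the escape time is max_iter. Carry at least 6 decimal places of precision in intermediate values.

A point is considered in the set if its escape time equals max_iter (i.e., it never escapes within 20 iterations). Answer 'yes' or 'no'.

Answer: no

Derivation:
z_0 = 0 + 0i, c = -1.4540 + 1.4950i
Iter 1: z = -1.4540 + 1.4950i, |z|^2 = 4.3491
Escaped at iteration 1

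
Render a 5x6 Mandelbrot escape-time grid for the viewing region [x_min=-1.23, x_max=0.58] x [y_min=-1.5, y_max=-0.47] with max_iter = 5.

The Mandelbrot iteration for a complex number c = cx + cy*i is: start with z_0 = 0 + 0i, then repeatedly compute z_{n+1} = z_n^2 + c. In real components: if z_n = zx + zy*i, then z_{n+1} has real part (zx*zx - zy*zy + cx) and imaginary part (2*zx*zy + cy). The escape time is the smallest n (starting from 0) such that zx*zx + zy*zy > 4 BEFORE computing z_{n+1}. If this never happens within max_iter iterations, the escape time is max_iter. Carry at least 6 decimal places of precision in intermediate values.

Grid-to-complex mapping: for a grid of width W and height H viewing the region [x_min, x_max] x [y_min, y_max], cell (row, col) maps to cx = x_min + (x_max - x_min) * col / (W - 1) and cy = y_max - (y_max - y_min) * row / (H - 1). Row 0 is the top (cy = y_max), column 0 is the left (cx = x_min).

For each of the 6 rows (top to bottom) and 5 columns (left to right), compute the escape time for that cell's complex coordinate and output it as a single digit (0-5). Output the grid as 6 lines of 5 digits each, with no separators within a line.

(row=0, col=0): c = -1.2300 + -0.4700i → escape time 5
(row=0, col=1): c = -0.7775 + -0.4700i → escape time 5
(row=0, col=2): c = -0.3250 + -0.4700i → escape time 5
(row=0, col=3): c = 0.1275 + -0.4700i → escape time 5
(row=0, col=4): c = 0.5800 + -0.4700i → escape time 4
(row=1, col=0): c = -1.2300 + -0.6760i → escape time 3
(row=1, col=1): c = -0.7775 + -0.6760i → escape time 5
(row=1, col=2): c = -0.3250 + -0.6760i → escape time 5
(row=1, col=3): c = 0.1275 + -0.6760i → escape time 5
(row=1, col=4): c = 0.5800 + -0.6760i → escape time 3
(row=2, col=0): c = -1.2300 + -0.8820i → escape time 3
(row=2, col=1): c = -0.7775 + -0.8820i → escape time 4
(row=2, col=2): c = -0.3250 + -0.8820i → escape time 5
(row=2, col=3): c = 0.1275 + -0.8820i → escape time 5
(row=2, col=4): c = 0.5800 + -0.8820i → escape time 3
(row=3, col=0): c = -1.2300 + -1.0880i → escape time 3
(row=3, col=1): c = -0.7775 + -1.0880i → escape time 3
(row=3, col=2): c = -0.3250 + -1.0880i → escape time 4
(row=3, col=3): c = 0.1275 + -1.0880i → escape time 4
(row=3, col=4): c = 0.5800 + -1.0880i → escape time 2
(row=4, col=0): c = -1.2300 + -1.2940i → escape time 2
(row=4, col=1): c = -0.7775 + -1.2940i → escape time 3
(row=4, col=2): c = -0.3250 + -1.2940i → escape time 3
(row=4, col=3): c = 0.1275 + -1.2940i → escape time 2
(row=4, col=4): c = 0.5800 + -1.2940i → escape time 2
(row=5, col=0): c = -1.2300 + -1.5000i → escape time 2
(row=5, col=1): c = -0.7775 + -1.5000i → escape time 2
(row=5, col=2): c = -0.3250 + -1.5000i → escape time 2
(row=5, col=3): c = 0.1275 + -1.5000i → escape time 2
(row=5, col=4): c = 0.5800 + -1.5000i → escape time 2

Answer: 55554
35553
34553
33442
23322
22222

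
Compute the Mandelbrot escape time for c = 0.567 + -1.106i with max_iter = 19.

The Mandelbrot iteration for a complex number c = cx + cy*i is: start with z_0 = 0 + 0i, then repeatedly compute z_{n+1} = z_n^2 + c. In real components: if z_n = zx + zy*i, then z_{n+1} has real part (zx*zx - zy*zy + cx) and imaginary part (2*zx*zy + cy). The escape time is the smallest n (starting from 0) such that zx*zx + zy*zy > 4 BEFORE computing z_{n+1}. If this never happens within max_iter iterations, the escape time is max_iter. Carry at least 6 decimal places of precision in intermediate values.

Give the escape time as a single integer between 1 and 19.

z_0 = 0 + 0i, c = 0.5670 + -1.1060i
Iter 1: z = 0.5670 + -1.1060i, |z|^2 = 1.5447
Iter 2: z = -0.3347 + -2.3602i, |z|^2 = 5.6826
Escaped at iteration 2

Answer: 2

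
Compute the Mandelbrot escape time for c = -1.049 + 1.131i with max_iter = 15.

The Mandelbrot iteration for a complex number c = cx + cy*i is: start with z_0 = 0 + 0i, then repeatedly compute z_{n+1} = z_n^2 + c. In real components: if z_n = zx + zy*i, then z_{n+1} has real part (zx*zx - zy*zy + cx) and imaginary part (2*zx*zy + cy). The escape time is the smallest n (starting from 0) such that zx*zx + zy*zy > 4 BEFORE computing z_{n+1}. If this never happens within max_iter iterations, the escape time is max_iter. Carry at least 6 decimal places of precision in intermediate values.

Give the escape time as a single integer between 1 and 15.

Answer: 3

Derivation:
z_0 = 0 + 0i, c = -1.0490 + 1.1310i
Iter 1: z = -1.0490 + 1.1310i, |z|^2 = 2.3796
Iter 2: z = -1.2278 + -1.2418i, |z|^2 = 3.0496
Iter 3: z = -1.0838 + 4.1804i, |z|^2 = 18.6499
Escaped at iteration 3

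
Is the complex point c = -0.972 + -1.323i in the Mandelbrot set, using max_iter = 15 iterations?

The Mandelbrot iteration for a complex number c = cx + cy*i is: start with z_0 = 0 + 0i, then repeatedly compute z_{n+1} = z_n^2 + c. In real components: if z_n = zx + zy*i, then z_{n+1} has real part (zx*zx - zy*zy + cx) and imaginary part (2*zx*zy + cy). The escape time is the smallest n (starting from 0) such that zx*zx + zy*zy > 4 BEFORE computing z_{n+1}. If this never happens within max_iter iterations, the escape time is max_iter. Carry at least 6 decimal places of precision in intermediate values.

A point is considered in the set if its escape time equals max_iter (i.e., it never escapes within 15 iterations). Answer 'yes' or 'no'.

Answer: no

Derivation:
z_0 = 0 + 0i, c = -0.9720 + -1.3230i
Iter 1: z = -0.9720 + -1.3230i, |z|^2 = 2.6951
Iter 2: z = -1.7775 + 1.2489i, |z|^2 = 4.7194
Escaped at iteration 2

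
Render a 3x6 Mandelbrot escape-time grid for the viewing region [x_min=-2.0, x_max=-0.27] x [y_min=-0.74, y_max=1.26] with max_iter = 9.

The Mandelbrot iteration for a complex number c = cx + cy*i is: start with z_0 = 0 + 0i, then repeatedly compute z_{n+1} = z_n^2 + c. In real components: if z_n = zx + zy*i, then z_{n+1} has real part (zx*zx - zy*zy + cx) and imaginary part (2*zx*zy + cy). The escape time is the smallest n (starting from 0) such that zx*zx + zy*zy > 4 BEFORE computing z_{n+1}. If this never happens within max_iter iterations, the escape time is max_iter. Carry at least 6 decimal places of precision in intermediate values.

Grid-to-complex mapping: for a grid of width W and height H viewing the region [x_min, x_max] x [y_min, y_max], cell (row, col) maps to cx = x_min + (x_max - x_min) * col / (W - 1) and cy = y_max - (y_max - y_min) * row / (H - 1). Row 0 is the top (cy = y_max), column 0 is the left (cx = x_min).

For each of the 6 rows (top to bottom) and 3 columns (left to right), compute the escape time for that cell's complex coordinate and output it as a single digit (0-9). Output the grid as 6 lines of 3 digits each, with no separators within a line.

Answer: 123
139
159
199
199
139

Derivation:
(row=0, col=0): c = -2.0000 + 1.2600i → escape time 1
(row=0, col=1): c = -1.1350 + 1.2600i → escape time 2
(row=0, col=2): c = -0.2700 + 1.2600i → escape time 3
(row=1, col=0): c = -2.0000 + 0.8600i → escape time 1
(row=1, col=1): c = -1.1350 + 0.8600i → escape time 3
(row=1, col=2): c = -0.2700 + 0.8600i → escape time 9
(row=2, col=0): c = -2.0000 + 0.4600i → escape time 1
(row=2, col=1): c = -1.1350 + 0.4600i → escape time 5
(row=2, col=2): c = -0.2700 + 0.4600i → escape time 9
(row=3, col=0): c = -2.0000 + 0.0600i → escape time 1
(row=3, col=1): c = -1.1350 + 0.0600i → escape time 9
(row=3, col=2): c = -0.2700 + 0.0600i → escape time 9
(row=4, col=0): c = -2.0000 + -0.3400i → escape time 1
(row=4, col=1): c = -1.1350 + -0.3400i → escape time 9
(row=4, col=2): c = -0.2700 + -0.3400i → escape time 9
(row=5, col=0): c = -2.0000 + -0.7400i → escape time 1
(row=5, col=1): c = -1.1350 + -0.7400i → escape time 3
(row=5, col=2): c = -0.2700 + -0.7400i → escape time 9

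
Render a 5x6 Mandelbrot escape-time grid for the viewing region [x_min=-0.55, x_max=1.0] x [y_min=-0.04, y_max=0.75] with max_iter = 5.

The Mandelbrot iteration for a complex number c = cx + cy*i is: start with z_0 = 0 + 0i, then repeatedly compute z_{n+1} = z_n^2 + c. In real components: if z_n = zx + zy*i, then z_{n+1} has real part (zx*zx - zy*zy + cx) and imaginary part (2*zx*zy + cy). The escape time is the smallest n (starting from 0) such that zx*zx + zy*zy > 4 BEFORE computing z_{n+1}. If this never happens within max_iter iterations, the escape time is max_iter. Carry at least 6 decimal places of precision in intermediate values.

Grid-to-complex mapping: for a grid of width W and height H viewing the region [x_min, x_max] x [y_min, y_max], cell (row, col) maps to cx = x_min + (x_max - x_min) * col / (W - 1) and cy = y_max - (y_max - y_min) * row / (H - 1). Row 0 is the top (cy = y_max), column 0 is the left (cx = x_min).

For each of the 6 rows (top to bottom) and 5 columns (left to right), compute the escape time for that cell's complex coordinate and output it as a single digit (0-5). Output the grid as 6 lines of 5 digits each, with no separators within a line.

Answer: 55532
55532
55532
55542
55542
55542

Derivation:
(row=0, col=0): c = -0.5500 + 0.7500i → escape time 5
(row=0, col=1): c = -0.1625 + 0.7500i → escape time 5
(row=0, col=2): c = 0.2250 + 0.7500i → escape time 5
(row=0, col=3): c = 0.6125 + 0.7500i → escape time 3
(row=0, col=4): c = 1.0000 + 0.7500i → escape time 2
(row=1, col=0): c = -0.5500 + 0.5920i → escape time 5
(row=1, col=1): c = -0.1625 + 0.5920i → escape time 5
(row=1, col=2): c = 0.2250 + 0.5920i → escape time 5
(row=1, col=3): c = 0.6125 + 0.5920i → escape time 3
(row=1, col=4): c = 1.0000 + 0.5920i → escape time 2
(row=2, col=0): c = -0.5500 + 0.4340i → escape time 5
(row=2, col=1): c = -0.1625 + 0.4340i → escape time 5
(row=2, col=2): c = 0.2250 + 0.4340i → escape time 5
(row=2, col=3): c = 0.6125 + 0.4340i → escape time 3
(row=2, col=4): c = 1.0000 + 0.4340i → escape time 2
(row=3, col=0): c = -0.5500 + 0.2760i → escape time 5
(row=3, col=1): c = -0.1625 + 0.2760i → escape time 5
(row=3, col=2): c = 0.2250 + 0.2760i → escape time 5
(row=3, col=3): c = 0.6125 + 0.2760i → escape time 4
(row=3, col=4): c = 1.0000 + 0.2760i → escape time 2
(row=4, col=0): c = -0.5500 + 0.1180i → escape time 5
(row=4, col=1): c = -0.1625 + 0.1180i → escape time 5
(row=4, col=2): c = 0.2250 + 0.1180i → escape time 5
(row=4, col=3): c = 0.6125 + 0.1180i → escape time 4
(row=4, col=4): c = 1.0000 + 0.1180i → escape time 2
(row=5, col=0): c = -0.5500 + -0.0400i → escape time 5
(row=5, col=1): c = -0.1625 + -0.0400i → escape time 5
(row=5, col=2): c = 0.2250 + -0.0400i → escape time 5
(row=5, col=3): c = 0.6125 + -0.0400i → escape time 4
(row=5, col=4): c = 1.0000 + -0.0400i → escape time 2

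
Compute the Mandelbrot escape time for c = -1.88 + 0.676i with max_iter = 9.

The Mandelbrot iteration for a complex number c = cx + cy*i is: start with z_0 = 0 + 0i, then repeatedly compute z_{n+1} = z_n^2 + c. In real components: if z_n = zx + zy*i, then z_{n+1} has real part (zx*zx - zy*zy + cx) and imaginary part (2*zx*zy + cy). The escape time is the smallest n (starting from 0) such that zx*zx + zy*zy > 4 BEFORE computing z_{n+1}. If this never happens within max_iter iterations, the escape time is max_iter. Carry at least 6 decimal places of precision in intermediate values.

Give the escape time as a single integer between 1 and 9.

Answer: 2

Derivation:
z_0 = 0 + 0i, c = -1.8800 + 0.6760i
Iter 1: z = -1.8800 + 0.6760i, |z|^2 = 3.9914
Iter 2: z = 1.1974 + -1.8658i, |z|^2 = 4.9149
Escaped at iteration 2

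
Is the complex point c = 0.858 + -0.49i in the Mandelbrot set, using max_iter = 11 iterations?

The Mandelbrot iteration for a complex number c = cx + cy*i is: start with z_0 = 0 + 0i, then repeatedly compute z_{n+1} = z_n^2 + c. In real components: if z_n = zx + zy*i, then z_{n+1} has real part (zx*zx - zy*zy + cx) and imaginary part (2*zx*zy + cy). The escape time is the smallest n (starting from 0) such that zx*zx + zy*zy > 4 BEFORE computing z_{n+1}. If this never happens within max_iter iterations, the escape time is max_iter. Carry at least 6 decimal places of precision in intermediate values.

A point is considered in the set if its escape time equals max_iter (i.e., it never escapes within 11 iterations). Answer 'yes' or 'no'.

Answer: no

Derivation:
z_0 = 0 + 0i, c = 0.8580 + -0.4900i
Iter 1: z = 0.8580 + -0.4900i, |z|^2 = 0.9763
Iter 2: z = 1.3541 + -1.3308i, |z|^2 = 3.6046
Iter 3: z = 0.9204 + -4.0941i, |z|^2 = 17.6086
Escaped at iteration 3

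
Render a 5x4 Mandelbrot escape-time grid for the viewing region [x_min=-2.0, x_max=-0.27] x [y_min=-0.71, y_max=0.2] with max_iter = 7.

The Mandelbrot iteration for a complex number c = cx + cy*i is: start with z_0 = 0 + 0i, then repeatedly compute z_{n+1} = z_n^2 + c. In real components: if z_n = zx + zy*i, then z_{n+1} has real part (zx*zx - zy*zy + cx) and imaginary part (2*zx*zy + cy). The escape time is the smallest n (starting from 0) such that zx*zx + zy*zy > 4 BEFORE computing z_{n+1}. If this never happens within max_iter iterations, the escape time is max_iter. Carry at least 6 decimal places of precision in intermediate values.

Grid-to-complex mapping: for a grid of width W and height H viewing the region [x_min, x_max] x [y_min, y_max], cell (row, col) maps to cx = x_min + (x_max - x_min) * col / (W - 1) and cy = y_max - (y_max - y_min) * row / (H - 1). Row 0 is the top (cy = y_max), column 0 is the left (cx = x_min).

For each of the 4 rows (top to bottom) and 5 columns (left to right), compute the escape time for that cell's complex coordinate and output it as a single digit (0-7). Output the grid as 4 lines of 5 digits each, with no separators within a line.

Answer: 15777
16777
14777
13357

Derivation:
(row=0, col=0): c = -2.0000 + 0.2000i → escape time 1
(row=0, col=1): c = -1.5675 + 0.2000i → escape time 5
(row=0, col=2): c = -1.1350 + 0.2000i → escape time 7
(row=0, col=3): c = -0.7025 + 0.2000i → escape time 7
(row=0, col=4): c = -0.2700 + 0.2000i → escape time 7
(row=1, col=0): c = -2.0000 + -0.1033i → escape time 1
(row=1, col=1): c = -1.5675 + -0.1033i → escape time 6
(row=1, col=2): c = -1.1350 + -0.1033i → escape time 7
(row=1, col=3): c = -0.7025 + -0.1033i → escape time 7
(row=1, col=4): c = -0.2700 + -0.1033i → escape time 7
(row=2, col=0): c = -2.0000 + -0.4067i → escape time 1
(row=2, col=1): c = -1.5675 + -0.4067i → escape time 4
(row=2, col=2): c = -1.1350 + -0.4067i → escape time 7
(row=2, col=3): c = -0.7025 + -0.4067i → escape time 7
(row=2, col=4): c = -0.2700 + -0.4067i → escape time 7
(row=3, col=0): c = -2.0000 + -0.7100i → escape time 1
(row=3, col=1): c = -1.5675 + -0.7100i → escape time 3
(row=3, col=2): c = -1.1350 + -0.7100i → escape time 3
(row=3, col=3): c = -0.7025 + -0.7100i → escape time 5
(row=3, col=4): c = -0.2700 + -0.7100i → escape time 7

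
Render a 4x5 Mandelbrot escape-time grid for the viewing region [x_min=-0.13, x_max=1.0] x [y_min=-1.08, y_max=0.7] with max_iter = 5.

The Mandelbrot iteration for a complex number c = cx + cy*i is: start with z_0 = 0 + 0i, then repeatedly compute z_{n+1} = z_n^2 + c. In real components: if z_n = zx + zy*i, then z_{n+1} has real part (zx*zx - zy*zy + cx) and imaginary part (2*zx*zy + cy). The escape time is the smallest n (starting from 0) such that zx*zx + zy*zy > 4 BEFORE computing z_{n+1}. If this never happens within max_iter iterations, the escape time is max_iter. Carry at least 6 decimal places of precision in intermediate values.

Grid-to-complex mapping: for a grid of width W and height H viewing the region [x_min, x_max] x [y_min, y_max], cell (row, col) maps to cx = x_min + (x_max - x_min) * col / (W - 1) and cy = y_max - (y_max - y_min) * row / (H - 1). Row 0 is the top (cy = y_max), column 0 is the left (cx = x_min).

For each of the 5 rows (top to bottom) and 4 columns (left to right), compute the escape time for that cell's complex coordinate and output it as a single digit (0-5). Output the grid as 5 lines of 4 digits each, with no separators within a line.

Answer: 5532
5542
5542
5532
5322

Derivation:
(row=0, col=0): c = -0.1300 + 0.7000i → escape time 5
(row=0, col=1): c = 0.2467 + 0.7000i → escape time 5
(row=0, col=2): c = 0.6233 + 0.7000i → escape time 3
(row=0, col=3): c = 1.0000 + 0.7000i → escape time 2
(row=1, col=0): c = -0.1300 + 0.2550i → escape time 5
(row=1, col=1): c = 0.2467 + 0.2550i → escape time 5
(row=1, col=2): c = 0.6233 + 0.2550i → escape time 4
(row=1, col=3): c = 1.0000 + 0.2550i → escape time 2
(row=2, col=0): c = -0.1300 + -0.1900i → escape time 5
(row=2, col=1): c = 0.2467 + -0.1900i → escape time 5
(row=2, col=2): c = 0.6233 + -0.1900i → escape time 4
(row=2, col=3): c = 1.0000 + -0.1900i → escape time 2
(row=3, col=0): c = -0.1300 + -0.6350i → escape time 5
(row=3, col=1): c = 0.2467 + -0.6350i → escape time 5
(row=3, col=2): c = 0.6233 + -0.6350i → escape time 3
(row=3, col=3): c = 1.0000 + -0.6350i → escape time 2
(row=4, col=0): c = -0.1300 + -1.0800i → escape time 5
(row=4, col=1): c = 0.2467 + -1.0800i → escape time 3
(row=4, col=2): c = 0.6233 + -1.0800i → escape time 2
(row=4, col=3): c = 1.0000 + -1.0800i → escape time 2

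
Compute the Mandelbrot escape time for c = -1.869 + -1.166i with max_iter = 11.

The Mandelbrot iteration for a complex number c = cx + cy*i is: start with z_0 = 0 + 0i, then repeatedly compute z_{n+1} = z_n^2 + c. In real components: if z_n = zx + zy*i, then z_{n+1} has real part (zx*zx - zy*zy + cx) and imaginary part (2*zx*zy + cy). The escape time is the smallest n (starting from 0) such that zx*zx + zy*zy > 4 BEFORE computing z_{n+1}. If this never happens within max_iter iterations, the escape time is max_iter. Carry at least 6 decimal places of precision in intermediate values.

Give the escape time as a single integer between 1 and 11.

Answer: 1

Derivation:
z_0 = 0 + 0i, c = -1.8690 + -1.1660i
Iter 1: z = -1.8690 + -1.1660i, |z|^2 = 4.8527
Escaped at iteration 1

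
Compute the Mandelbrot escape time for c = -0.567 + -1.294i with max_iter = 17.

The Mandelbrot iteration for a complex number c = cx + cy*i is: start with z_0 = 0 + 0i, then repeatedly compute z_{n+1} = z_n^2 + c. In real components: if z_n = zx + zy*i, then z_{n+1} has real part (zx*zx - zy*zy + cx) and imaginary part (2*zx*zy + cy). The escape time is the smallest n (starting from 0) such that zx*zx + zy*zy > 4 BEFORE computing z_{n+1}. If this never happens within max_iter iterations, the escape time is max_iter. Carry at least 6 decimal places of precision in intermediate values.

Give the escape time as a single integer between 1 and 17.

z_0 = 0 + 0i, c = -0.5670 + -1.2940i
Iter 1: z = -0.5670 + -1.2940i, |z|^2 = 1.9959
Iter 2: z = -1.9199 + 0.1734i, |z|^2 = 3.7163
Iter 3: z = 3.0891 + -1.9598i, |z|^2 = 13.3836
Escaped at iteration 3

Answer: 3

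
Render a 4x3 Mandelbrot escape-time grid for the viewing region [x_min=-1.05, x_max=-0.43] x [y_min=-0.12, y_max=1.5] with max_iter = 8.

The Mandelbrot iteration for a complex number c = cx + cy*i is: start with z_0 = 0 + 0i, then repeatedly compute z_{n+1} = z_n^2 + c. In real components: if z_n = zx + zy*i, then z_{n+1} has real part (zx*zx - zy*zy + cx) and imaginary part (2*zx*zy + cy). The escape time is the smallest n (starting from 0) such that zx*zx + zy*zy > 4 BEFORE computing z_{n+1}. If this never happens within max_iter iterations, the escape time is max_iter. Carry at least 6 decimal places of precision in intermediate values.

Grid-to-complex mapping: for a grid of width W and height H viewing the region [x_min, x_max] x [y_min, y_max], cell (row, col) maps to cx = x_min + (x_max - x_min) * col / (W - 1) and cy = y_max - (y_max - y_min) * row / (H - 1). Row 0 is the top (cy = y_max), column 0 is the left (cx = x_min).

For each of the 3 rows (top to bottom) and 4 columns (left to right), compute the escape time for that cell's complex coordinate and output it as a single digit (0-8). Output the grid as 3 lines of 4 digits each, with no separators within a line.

(row=0, col=0): c = -1.0500 + 1.5000i → escape time 2
(row=0, col=1): c = -0.8433 + 1.5000i → escape time 2
(row=0, col=2): c = -0.6367 + 1.5000i → escape time 2
(row=0, col=3): c = -0.4300 + 1.5000i → escape time 2
(row=1, col=0): c = -1.0500 + 0.6900i → escape time 4
(row=1, col=1): c = -0.8433 + 0.6900i → escape time 4
(row=1, col=2): c = -0.6367 + 0.6900i → escape time 8
(row=1, col=3): c = -0.4300 + 0.6900i → escape time 8
(row=2, col=0): c = -1.0500 + -0.1200i → escape time 8
(row=2, col=1): c = -0.8433 + -0.1200i → escape time 8
(row=2, col=2): c = -0.6367 + -0.1200i → escape time 8
(row=2, col=3): c = -0.4300 + -0.1200i → escape time 8

Answer: 2222
4488
8888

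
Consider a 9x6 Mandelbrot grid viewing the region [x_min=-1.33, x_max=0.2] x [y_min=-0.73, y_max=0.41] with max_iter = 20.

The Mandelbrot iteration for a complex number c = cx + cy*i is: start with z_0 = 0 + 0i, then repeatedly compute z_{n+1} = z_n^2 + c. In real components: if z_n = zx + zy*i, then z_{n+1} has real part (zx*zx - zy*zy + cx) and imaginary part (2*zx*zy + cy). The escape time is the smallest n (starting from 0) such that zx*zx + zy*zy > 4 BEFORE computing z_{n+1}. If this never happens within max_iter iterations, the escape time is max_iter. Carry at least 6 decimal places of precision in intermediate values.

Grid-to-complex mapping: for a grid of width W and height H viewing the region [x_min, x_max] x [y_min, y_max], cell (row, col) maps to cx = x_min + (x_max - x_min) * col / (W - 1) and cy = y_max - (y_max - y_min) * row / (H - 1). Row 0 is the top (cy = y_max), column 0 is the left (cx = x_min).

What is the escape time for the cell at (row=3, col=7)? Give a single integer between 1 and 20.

Answer: 20

Derivation:
z_0 = 0 + 0i, c = 0.0088 + -0.2740i
Iter 1: z = 0.0088 + -0.2740i, |z|^2 = 0.0752
Iter 2: z = -0.0662 + -0.2788i, |z|^2 = 0.0821
Iter 3: z = -0.0646 + -0.2371i, |z|^2 = 0.0604
Iter 4: z = -0.0433 + -0.2434i, |z|^2 = 0.0611
Iter 5: z = -0.0486 + -0.2529i, |z|^2 = 0.0663
Iter 6: z = -0.0529 + -0.2494i, |z|^2 = 0.0650
Iter 7: z = -0.0507 + -0.2476i, |z|^2 = 0.0639
Iter 8: z = -0.0500 + -0.2489i, |z|^2 = 0.0645
Iter 9: z = -0.0507 + -0.2491i, |z|^2 = 0.0646
Iter 10: z = -0.0507 + -0.2487i, |z|^2 = 0.0644
Iter 11: z = -0.0505 + -0.2488i, |z|^2 = 0.0644
Iter 12: z = -0.0506 + -0.2489i, |z|^2 = 0.0645
Iter 13: z = -0.0506 + -0.2488i, |z|^2 = 0.0645
Iter 14: z = -0.0506 + -0.2488i, |z|^2 = 0.0645
Iter 15: z = -0.0506 + -0.2488i, |z|^2 = 0.0645
Iter 16: z = -0.0506 + -0.2488i, |z|^2 = 0.0645
Iter 17: z = -0.0506 + -0.2488i, |z|^2 = 0.0645
Iter 18: z = -0.0506 + -0.2488i, |z|^2 = 0.0645
Iter 19: z = -0.0506 + -0.2488i, |z|^2 = 0.0645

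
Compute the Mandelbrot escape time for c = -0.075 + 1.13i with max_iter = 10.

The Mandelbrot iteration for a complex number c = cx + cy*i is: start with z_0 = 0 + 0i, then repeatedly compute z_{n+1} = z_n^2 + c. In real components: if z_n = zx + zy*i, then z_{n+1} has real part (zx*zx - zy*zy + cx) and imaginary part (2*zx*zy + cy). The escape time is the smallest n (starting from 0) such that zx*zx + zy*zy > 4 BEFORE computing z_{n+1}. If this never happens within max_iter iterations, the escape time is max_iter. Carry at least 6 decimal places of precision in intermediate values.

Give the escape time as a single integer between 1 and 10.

z_0 = 0 + 0i, c = -0.0750 + 1.1300i
Iter 1: z = -0.0750 + 1.1300i, |z|^2 = 1.2825
Iter 2: z = -1.3463 + 0.9605i, |z|^2 = 2.7350
Iter 3: z = 0.8149 + -1.4562i, |z|^2 = 2.7846
Iter 4: z = -1.5314 + -1.2433i, |z|^2 = 3.8911
Iter 5: z = 0.7245 + 4.9381i, |z|^2 = 24.9096
Escaped at iteration 5

Answer: 5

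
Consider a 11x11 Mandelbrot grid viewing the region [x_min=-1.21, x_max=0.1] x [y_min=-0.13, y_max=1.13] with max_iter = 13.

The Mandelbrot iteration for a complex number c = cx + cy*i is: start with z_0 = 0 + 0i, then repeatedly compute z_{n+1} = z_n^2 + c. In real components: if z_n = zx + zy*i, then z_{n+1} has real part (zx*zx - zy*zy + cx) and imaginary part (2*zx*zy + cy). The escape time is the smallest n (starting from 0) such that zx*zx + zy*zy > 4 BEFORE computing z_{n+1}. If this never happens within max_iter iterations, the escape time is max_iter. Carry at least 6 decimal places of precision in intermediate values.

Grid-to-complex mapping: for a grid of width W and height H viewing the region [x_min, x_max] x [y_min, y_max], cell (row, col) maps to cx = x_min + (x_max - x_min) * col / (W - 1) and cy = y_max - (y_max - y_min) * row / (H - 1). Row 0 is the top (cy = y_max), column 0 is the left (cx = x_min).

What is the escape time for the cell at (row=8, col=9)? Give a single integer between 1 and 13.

z_0 = 0 + 0i, c = -0.0310 + 0.1220i
Iter 1: z = -0.0310 + 0.1220i, |z|^2 = 0.0158
Iter 2: z = -0.0449 + 0.1144i, |z|^2 = 0.0151
Iter 3: z = -0.0421 + 0.1117i, |z|^2 = 0.0143
Iter 4: z = -0.0417 + 0.1126i, |z|^2 = 0.0144
Iter 5: z = -0.0419 + 0.1126i, |z|^2 = 0.0144
Iter 6: z = -0.0419 + 0.1126i, |z|^2 = 0.0144
Iter 7: z = -0.0419 + 0.1126i, |z|^2 = 0.0144
Iter 8: z = -0.0419 + 0.1126i, |z|^2 = 0.0144
Iter 9: z = -0.0419 + 0.1126i, |z|^2 = 0.0144
Iter 10: z = -0.0419 + 0.1126i, |z|^2 = 0.0144
Iter 11: z = -0.0419 + 0.1126i, |z|^2 = 0.0144
Iter 12: z = -0.0419 + 0.1126i, |z|^2 = 0.0144

Answer: 13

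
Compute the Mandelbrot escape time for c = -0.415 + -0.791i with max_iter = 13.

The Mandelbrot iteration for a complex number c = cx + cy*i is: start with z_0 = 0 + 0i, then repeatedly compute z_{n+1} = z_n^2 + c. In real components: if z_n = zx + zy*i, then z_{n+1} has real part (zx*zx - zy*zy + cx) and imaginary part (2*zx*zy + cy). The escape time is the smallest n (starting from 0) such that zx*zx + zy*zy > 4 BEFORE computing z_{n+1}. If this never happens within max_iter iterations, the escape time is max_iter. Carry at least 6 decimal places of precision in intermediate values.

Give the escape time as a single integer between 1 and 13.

z_0 = 0 + 0i, c = -0.4150 + -0.7910i
Iter 1: z = -0.4150 + -0.7910i, |z|^2 = 0.7979
Iter 2: z = -0.8685 + -0.1345i, |z|^2 = 0.7723
Iter 3: z = 0.3211 + -0.5574i, |z|^2 = 0.4139
Iter 4: z = -0.6226 + -1.1490i, |z|^2 = 1.7079
Iter 5: z = -1.3476 + 0.6398i, |z|^2 = 2.2254
Iter 6: z = 0.9917 + -2.5154i, |z|^2 = 7.3106
Escaped at iteration 6

Answer: 6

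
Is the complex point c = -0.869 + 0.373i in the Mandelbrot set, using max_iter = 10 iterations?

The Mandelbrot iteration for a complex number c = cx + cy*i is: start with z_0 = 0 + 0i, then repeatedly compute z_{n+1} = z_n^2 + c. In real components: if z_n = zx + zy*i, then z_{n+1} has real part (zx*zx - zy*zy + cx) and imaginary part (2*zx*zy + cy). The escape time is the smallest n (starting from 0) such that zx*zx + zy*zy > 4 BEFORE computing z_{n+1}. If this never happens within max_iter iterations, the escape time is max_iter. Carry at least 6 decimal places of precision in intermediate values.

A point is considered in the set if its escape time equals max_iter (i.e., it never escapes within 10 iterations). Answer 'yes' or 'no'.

Answer: no

Derivation:
z_0 = 0 + 0i, c = -0.8690 + 0.3730i
Iter 1: z = -0.8690 + 0.3730i, |z|^2 = 0.8943
Iter 2: z = -0.2530 + -0.2753i, |z|^2 = 0.1398
Iter 3: z = -0.8808 + 0.5123i, |z|^2 = 1.0382
Iter 4: z = -0.3556 + -0.5294i, |z|^2 = 0.4067
Iter 5: z = -1.0228 + 0.7496i, |z|^2 = 1.6079
Iter 6: z = -0.3847 + -1.1603i, |z|^2 = 1.4942
Iter 7: z = -2.0672 + 1.2658i, |z|^2 = 5.8755
Escaped at iteration 7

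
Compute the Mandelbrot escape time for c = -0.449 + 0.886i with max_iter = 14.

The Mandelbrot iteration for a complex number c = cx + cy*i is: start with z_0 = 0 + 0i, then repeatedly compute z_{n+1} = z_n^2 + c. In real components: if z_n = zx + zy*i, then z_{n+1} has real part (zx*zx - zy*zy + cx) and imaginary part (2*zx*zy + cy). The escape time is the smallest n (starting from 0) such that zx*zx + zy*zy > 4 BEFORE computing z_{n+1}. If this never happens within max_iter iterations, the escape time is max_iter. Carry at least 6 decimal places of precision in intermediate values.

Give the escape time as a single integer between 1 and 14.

Answer: 5

Derivation:
z_0 = 0 + 0i, c = -0.4490 + 0.8860i
Iter 1: z = -0.4490 + 0.8860i, |z|^2 = 0.9866
Iter 2: z = -1.0324 + 0.0904i, |z|^2 = 1.0740
Iter 3: z = 0.6087 + 0.6994i, |z|^2 = 0.8596
Iter 4: z = -0.5677 + 1.7374i, |z|^2 = 3.3409
Iter 5: z = -3.1453 + -1.0866i, |z|^2 = 11.0738
Escaped at iteration 5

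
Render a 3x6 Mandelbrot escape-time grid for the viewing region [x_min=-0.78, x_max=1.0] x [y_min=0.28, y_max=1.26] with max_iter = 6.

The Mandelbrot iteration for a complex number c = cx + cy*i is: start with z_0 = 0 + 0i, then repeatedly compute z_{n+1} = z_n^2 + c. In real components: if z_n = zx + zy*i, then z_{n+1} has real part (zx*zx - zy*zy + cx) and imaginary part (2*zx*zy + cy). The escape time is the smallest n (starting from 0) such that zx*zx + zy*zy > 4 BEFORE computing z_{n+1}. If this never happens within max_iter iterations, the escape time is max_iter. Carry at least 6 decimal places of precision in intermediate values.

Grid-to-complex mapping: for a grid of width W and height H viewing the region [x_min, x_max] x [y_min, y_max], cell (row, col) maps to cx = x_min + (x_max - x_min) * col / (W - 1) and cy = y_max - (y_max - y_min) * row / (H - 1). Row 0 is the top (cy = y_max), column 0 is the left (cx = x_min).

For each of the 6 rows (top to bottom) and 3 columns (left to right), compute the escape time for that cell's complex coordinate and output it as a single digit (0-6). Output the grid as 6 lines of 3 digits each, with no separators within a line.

(row=0, col=0): c = -0.7800 + 1.2600i → escape time 3
(row=0, col=1): c = 0.1100 + 1.2600i → escape time 2
(row=0, col=2): c = 1.0000 + 1.2600i → escape time 2
(row=1, col=0): c = -0.7800 + 1.0640i → escape time 3
(row=1, col=1): c = 0.1100 + 1.0640i → escape time 4
(row=1, col=2): c = 1.0000 + 1.0640i → escape time 2
(row=2, col=0): c = -0.7800 + 0.8680i → escape time 4
(row=2, col=1): c = 0.1100 + 0.8680i → escape time 5
(row=2, col=2): c = 1.0000 + 0.8680i → escape time 2
(row=3, col=0): c = -0.7800 + 0.6720i → escape time 5
(row=3, col=1): c = 0.1100 + 0.6720i → escape time 6
(row=3, col=2): c = 1.0000 + 0.6720i → escape time 2
(row=4, col=0): c = -0.7800 + 0.4760i → escape time 6
(row=4, col=1): c = 0.1100 + 0.4760i → escape time 6
(row=4, col=2): c = 1.0000 + 0.4760i → escape time 2
(row=5, col=0): c = -0.7800 + 0.2800i → escape time 6
(row=5, col=1): c = 0.1100 + 0.2800i → escape time 6
(row=5, col=2): c = 1.0000 + 0.2800i → escape time 2

Answer: 322
342
452
562
662
662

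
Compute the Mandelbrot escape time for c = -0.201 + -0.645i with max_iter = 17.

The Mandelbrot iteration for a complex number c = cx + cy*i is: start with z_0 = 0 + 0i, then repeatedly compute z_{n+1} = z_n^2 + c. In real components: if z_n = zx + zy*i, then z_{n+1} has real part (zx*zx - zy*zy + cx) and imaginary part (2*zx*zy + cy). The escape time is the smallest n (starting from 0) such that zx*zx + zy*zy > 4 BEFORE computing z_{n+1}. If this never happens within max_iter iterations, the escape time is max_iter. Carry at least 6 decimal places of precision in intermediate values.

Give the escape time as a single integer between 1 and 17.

z_0 = 0 + 0i, c = -0.2010 + -0.6450i
Iter 1: z = -0.2010 + -0.6450i, |z|^2 = 0.4564
Iter 2: z = -0.5766 + -0.3857i, |z|^2 = 0.4813
Iter 3: z = -0.0173 + -0.2002i, |z|^2 = 0.0404
Iter 4: z = -0.2408 + -0.6381i, |z|^2 = 0.4651
Iter 5: z = -0.5502 + -0.3377i, |z|^2 = 0.4168
Iter 6: z = -0.0124 + -0.2734i, |z|^2 = 0.0749
Iter 7: z = -0.2756 + -0.6382i, |z|^2 = 0.4833
Iter 8: z = -0.5324 + -0.2932i, |z|^2 = 0.3694
Iter 9: z = -0.0035 + -0.3328i, |z|^2 = 0.1107
Iter 10: z = -0.3117 + -0.6427i, |z|^2 = 0.5102
Iter 11: z = -0.5168 + -0.2443i, |z|^2 = 0.3268
Iter 12: z = 0.0064 + -0.3924i, |z|^2 = 0.1540
Iter 13: z = -0.3550 + -0.6500i, |z|^2 = 0.5485
Iter 14: z = -0.4975 + -0.1835i, |z|^2 = 0.2812
Iter 15: z = 0.0129 + -0.4624i, |z|^2 = 0.2140
Iter 16: z = -0.4146 + -0.6569i, |z|^2 = 0.6034

Answer: 17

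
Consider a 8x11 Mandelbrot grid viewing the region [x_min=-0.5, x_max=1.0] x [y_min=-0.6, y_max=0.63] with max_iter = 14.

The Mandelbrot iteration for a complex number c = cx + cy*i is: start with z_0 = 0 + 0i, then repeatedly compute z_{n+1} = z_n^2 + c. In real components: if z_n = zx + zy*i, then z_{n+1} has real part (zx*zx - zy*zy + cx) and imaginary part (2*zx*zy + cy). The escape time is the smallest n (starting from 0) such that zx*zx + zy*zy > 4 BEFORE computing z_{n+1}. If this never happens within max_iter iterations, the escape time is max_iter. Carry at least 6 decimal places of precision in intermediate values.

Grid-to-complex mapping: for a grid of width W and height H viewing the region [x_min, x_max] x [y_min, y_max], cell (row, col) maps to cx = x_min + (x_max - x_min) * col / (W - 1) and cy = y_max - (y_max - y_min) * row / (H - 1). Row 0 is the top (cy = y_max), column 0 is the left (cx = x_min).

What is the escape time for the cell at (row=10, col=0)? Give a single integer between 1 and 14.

z_0 = 0 + 0i, c = -0.5000 + -0.6000i
Iter 1: z = -0.5000 + -0.6000i, |z|^2 = 0.6100
Iter 2: z = -0.6100 + 0.0000i, |z|^2 = 0.3721
Iter 3: z = -0.1279 + -0.6000i, |z|^2 = 0.3764
Iter 4: z = -0.8436 + -0.4465i, |z|^2 = 0.9111
Iter 5: z = 0.0124 + 0.1534i, |z|^2 = 0.0237
Iter 6: z = -0.5234 + -0.5962i, |z|^2 = 0.6294
Iter 7: z = -0.5815 + 0.0241i, |z|^2 = 0.3388
Iter 8: z = -0.1624 + -0.6280i, |z|^2 = 0.4208
Iter 9: z = -0.8680 + -0.3960i, |z|^2 = 0.9103
Iter 10: z = 0.0966 + 0.0875i, |z|^2 = 0.0170
Iter 11: z = -0.4983 + -0.5831i, |z|^2 = 0.5883
Iter 12: z = -0.5917 + -0.0189i, |z|^2 = 0.3504
Iter 13: z = -0.1503 + -0.5777i, |z|^2 = 0.3563

Answer: 14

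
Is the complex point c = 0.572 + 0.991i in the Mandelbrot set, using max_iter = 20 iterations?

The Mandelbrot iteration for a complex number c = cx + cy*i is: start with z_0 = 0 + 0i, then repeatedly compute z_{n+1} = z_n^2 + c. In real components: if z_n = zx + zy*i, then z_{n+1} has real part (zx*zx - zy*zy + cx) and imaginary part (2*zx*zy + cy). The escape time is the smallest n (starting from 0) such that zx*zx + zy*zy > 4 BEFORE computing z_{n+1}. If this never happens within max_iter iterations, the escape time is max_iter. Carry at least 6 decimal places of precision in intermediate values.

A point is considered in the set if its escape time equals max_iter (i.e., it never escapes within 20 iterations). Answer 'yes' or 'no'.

z_0 = 0 + 0i, c = 0.5720 + 0.9910i
Iter 1: z = 0.5720 + 0.9910i, |z|^2 = 1.3093
Iter 2: z = -0.0829 + 2.1247i, |z|^2 = 4.5212
Escaped at iteration 2

Answer: no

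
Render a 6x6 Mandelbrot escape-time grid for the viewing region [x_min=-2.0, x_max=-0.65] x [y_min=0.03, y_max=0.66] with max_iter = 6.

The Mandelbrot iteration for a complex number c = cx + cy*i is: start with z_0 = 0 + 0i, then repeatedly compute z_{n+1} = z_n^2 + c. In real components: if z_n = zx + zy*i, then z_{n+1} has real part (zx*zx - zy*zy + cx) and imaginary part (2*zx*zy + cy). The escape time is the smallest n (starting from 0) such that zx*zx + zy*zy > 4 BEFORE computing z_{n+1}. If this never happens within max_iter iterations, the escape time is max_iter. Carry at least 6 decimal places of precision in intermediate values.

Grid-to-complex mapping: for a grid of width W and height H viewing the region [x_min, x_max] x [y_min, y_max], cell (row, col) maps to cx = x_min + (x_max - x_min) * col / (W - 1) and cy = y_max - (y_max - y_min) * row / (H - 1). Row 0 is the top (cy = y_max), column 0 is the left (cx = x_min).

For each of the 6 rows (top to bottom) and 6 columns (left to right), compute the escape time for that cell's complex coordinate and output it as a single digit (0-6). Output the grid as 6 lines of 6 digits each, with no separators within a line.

Answer: 133346
133456
134666
145666
146666
166666

Derivation:
(row=0, col=0): c = -2.0000 + 0.6600i → escape time 1
(row=0, col=1): c = -1.7300 + 0.6600i → escape time 3
(row=0, col=2): c = -1.4600 + 0.6600i → escape time 3
(row=0, col=3): c = -1.1900 + 0.6600i → escape time 3
(row=0, col=4): c = -0.9200 + 0.6600i → escape time 4
(row=0, col=5): c = -0.6500 + 0.6600i → escape time 6
(row=1, col=0): c = -2.0000 + 0.5340i → escape time 1
(row=1, col=1): c = -1.7300 + 0.5340i → escape time 3
(row=1, col=2): c = -1.4600 + 0.5340i → escape time 3
(row=1, col=3): c = -1.1900 + 0.5340i → escape time 4
(row=1, col=4): c = -0.9200 + 0.5340i → escape time 5
(row=1, col=5): c = -0.6500 + 0.5340i → escape time 6
(row=2, col=0): c = -2.0000 + 0.4080i → escape time 1
(row=2, col=1): c = -1.7300 + 0.4080i → escape time 3
(row=2, col=2): c = -1.4600 + 0.4080i → escape time 4
(row=2, col=3): c = -1.1900 + 0.4080i → escape time 6
(row=2, col=4): c = -0.9200 + 0.4080i → escape time 6
(row=2, col=5): c = -0.6500 + 0.4080i → escape time 6
(row=3, col=0): c = -2.0000 + 0.2820i → escape time 1
(row=3, col=1): c = -1.7300 + 0.2820i → escape time 4
(row=3, col=2): c = -1.4600 + 0.2820i → escape time 5
(row=3, col=3): c = -1.1900 + 0.2820i → escape time 6
(row=3, col=4): c = -0.9200 + 0.2820i → escape time 6
(row=3, col=5): c = -0.6500 + 0.2820i → escape time 6
(row=4, col=0): c = -2.0000 + 0.1560i → escape time 1
(row=4, col=1): c = -1.7300 + 0.1560i → escape time 4
(row=4, col=2): c = -1.4600 + 0.1560i → escape time 6
(row=4, col=3): c = -1.1900 + 0.1560i → escape time 6
(row=4, col=4): c = -0.9200 + 0.1560i → escape time 6
(row=4, col=5): c = -0.6500 + 0.1560i → escape time 6
(row=5, col=0): c = -2.0000 + 0.0300i → escape time 1
(row=5, col=1): c = -1.7300 + 0.0300i → escape time 6
(row=5, col=2): c = -1.4600 + 0.0300i → escape time 6
(row=5, col=3): c = -1.1900 + 0.0300i → escape time 6
(row=5, col=4): c = -0.9200 + 0.0300i → escape time 6
(row=5, col=5): c = -0.6500 + 0.0300i → escape time 6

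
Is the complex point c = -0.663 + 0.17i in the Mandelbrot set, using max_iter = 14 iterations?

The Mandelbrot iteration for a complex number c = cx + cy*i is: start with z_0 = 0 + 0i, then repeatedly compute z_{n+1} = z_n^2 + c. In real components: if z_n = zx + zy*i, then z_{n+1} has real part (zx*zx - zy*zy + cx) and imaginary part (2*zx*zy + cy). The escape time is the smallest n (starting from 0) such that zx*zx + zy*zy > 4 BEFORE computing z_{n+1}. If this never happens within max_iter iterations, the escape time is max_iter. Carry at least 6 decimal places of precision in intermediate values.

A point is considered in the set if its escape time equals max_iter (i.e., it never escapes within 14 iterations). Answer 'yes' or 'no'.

z_0 = 0 + 0i, c = -0.6630 + 0.1700i
Iter 1: z = -0.6630 + 0.1700i, |z|^2 = 0.4685
Iter 2: z = -0.2523 + -0.0554i, |z|^2 = 0.0667
Iter 3: z = -0.6024 + 0.1980i, |z|^2 = 0.4021
Iter 4: z = -0.3393 + -0.0685i, |z|^2 = 0.1198
Iter 5: z = -0.5526 + 0.2165i, |z|^2 = 0.3522
Iter 6: z = -0.4045 + -0.0693i, |z|^2 = 0.1684
Iter 7: z = -0.5041 + 0.2260i, |z|^2 = 0.3053
Iter 8: z = -0.4599 + -0.0579i, |z|^2 = 0.2149
Iter 9: z = -0.4548 + 0.2233i, |z|^2 = 0.2567
Iter 10: z = -0.5060 + -0.0331i, |z|^2 = 0.2571
Iter 11: z = -0.4081 + 0.2035i, |z|^2 = 0.2079
Iter 12: z = -0.5379 + 0.0039i, |z|^2 = 0.2893
Iter 13: z = -0.3737 + 0.1658i, |z|^2 = 0.1671
Did not escape in 14 iterations → in set

Answer: yes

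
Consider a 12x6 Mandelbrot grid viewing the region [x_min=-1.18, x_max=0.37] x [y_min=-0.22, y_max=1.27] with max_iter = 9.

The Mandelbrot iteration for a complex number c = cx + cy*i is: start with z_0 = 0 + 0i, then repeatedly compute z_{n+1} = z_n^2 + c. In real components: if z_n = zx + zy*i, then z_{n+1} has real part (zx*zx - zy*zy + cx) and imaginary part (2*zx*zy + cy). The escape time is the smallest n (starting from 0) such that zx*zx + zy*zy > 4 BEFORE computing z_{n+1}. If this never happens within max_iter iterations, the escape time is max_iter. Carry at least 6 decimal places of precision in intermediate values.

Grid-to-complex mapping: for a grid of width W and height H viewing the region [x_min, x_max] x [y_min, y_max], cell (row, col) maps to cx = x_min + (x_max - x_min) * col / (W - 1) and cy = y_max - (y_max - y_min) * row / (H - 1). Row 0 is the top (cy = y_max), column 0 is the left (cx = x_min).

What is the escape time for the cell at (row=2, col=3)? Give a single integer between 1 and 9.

Answer: 5

Derivation:
z_0 = 0 + 0i, c = -0.7573 + 0.6740i
Iter 1: z = -0.7573 + 0.6740i, |z|^2 = 1.0277
Iter 2: z = -0.6381 + -0.3468i, |z|^2 = 0.5274
Iter 3: z = -0.4704 + 1.1166i, |z|^2 = 1.4680
Iter 4: z = -1.7828 + -0.3765i, |z|^2 = 3.3200
Iter 5: z = 2.2792 + 2.0163i, |z|^2 = 9.2603
Escaped at iteration 5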